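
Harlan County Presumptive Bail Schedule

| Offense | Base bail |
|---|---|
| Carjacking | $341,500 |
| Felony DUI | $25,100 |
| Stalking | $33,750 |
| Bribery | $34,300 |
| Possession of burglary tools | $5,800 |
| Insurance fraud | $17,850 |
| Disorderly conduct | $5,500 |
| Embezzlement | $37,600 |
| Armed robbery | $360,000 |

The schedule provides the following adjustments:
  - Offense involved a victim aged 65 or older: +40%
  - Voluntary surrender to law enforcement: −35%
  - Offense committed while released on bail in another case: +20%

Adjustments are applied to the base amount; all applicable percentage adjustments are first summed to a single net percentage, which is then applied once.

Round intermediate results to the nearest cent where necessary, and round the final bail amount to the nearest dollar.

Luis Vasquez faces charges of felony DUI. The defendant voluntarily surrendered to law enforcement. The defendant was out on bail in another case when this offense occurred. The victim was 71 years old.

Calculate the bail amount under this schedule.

Base amounts from the schedule: felony DUI $25,100.
Single charge. Combined base = $25,100.
Net percentage adjustment: +40% −35% +20% = +25%. $25,100 × 1.25 = $31,375.

$31,375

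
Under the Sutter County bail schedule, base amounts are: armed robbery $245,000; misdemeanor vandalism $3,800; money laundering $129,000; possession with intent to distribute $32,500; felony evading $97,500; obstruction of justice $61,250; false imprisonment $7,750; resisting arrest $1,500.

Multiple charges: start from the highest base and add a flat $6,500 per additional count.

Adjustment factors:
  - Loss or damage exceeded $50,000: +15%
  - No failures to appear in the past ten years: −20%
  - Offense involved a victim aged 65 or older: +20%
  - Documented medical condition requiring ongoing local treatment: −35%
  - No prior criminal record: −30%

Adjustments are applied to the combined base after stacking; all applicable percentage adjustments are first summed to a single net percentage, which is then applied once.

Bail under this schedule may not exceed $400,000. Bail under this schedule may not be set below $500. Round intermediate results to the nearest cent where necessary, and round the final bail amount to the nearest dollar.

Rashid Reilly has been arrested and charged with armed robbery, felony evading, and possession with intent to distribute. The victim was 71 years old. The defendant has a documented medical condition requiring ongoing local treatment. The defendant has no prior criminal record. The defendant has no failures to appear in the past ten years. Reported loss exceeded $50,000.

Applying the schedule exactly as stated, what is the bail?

$129,000

Base amounts from the schedule: armed robbery $245,000; felony evading $97,500; possession with intent to distribute $32,500.
Stacking rule: highest base plus $6,500 per additional charge. Highest is armed robbery at $245,000; 2 additional charges → +$13,000. Combined base = $258,000.
Net percentage adjustment: +15% −20% +20% −35% −30% = −50%. $258,000 × 0.5 = $129,000.
$129,000 is within the $400,000 maximum.
$129,000 is at or above the $500 minimum.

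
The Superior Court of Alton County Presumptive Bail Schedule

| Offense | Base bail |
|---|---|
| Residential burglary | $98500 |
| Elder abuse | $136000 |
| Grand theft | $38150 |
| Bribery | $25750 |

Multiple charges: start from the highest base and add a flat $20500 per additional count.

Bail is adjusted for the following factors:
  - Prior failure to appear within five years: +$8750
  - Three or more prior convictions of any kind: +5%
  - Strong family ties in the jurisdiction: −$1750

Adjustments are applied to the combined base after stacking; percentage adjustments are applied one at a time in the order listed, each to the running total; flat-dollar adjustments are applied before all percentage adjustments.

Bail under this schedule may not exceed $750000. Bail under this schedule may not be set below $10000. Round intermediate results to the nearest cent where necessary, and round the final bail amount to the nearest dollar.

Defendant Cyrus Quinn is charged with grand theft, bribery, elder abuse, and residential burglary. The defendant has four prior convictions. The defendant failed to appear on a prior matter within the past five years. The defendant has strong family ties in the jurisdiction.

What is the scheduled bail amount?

Base amounts from the schedule: grand theft $38150; bribery $25750; elder abuse $136000; residential burglary $98500.
Stacking rule: highest base plus $20500 per additional charge. Highest is elder abuse at $136000; 3 additional charges → +$61500. Combined base = $197500.
Prior failure to appear within five years (+$8750 flat): $197500 + $8750 = $206250.
Strong family ties in the jurisdiction (−$1750 flat): $206250 − $1750 = $204500.
Three or more prior convictions of any kind (+5%): $204500 × 1.05 = $214725.
$214725 is within the $750000 maximum.
$214725 is at or above the $10000 minimum.

$214725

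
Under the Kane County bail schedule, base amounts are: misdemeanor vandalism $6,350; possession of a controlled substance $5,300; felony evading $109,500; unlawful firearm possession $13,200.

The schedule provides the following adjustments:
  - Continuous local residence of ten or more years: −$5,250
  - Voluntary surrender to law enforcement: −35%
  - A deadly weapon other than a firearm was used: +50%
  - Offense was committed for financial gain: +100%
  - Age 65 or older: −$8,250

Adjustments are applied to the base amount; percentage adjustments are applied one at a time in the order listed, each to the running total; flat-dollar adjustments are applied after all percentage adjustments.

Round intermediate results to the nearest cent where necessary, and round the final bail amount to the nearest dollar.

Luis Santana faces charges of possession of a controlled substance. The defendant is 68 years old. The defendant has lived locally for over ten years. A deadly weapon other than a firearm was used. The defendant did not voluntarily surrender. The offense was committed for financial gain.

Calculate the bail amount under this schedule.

Base amounts from the schedule: possession of a controlled substance $5,300.
Single charge. Combined base = $5,300.
A deadly weapon other than a firearm was used (+50%): $5,300 × 1.5 = $7,950.
Offense was committed for financial gain (+100%): $7,950 × 2 = $15,900.
Continuous local residence of ten or more years (−$5,250 flat): $15,900 − $5,250 = $10,650.
Age 65 or older (−$8,250 flat): $10,650 − $8,250 = $2,400.

$2,400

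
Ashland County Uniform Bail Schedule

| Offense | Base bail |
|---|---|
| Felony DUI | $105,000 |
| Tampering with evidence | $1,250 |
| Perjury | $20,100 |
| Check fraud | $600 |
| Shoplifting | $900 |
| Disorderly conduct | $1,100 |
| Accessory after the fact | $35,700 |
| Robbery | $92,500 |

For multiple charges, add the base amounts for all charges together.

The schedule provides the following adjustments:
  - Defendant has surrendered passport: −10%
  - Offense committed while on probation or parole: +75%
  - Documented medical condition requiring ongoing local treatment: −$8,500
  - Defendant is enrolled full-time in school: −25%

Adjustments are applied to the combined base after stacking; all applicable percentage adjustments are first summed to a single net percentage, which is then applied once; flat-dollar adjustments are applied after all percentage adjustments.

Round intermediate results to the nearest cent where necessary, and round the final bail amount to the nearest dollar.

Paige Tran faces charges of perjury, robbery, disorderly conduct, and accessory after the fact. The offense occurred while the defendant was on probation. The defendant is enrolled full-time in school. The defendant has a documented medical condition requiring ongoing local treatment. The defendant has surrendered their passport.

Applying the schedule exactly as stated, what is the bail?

$200,660

Base amounts from the schedule: perjury $20,100; robbery $92,500; disorderly conduct $1,100; accessory after the fact $35,700.
Stacking rule: sum of all bases. $20,100 + $92,500 + $1,100 + $35,700 = $149,400.
Net percentage adjustment: −10% +75% −25% = +40%. $149,400 × 1.4 = $209,160.
Documented medical condition requiring ongoing local treatment (−$8,500 flat): $209,160 − $8,500 = $200,660.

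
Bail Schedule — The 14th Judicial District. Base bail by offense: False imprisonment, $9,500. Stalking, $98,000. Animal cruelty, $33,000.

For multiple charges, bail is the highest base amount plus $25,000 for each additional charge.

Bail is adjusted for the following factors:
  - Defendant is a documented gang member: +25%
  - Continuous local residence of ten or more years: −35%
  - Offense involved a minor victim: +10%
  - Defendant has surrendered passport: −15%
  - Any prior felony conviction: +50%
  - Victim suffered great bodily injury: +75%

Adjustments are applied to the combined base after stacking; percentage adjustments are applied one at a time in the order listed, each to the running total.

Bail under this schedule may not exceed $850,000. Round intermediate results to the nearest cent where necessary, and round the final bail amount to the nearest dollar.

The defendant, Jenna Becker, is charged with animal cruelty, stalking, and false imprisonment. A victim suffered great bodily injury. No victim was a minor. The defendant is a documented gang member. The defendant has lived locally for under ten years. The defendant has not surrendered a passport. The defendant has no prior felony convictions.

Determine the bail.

Base amounts from the schedule: animal cruelty $33,000; stalking $98,000; false imprisonment $9,500.
Stacking rule: highest base plus $25,000 per additional charge. Highest is stalking at $98,000; 2 additional charges → +$50,000. Combined base = $148,000.
Defendant is a documented gang member (+25%): $148,000 × 1.25 = $185,000.
Victim suffered great bodily injury (+75%): $185,000 × 1.75 = $323,750.
$323,750 is within the $850,000 maximum.

$323,750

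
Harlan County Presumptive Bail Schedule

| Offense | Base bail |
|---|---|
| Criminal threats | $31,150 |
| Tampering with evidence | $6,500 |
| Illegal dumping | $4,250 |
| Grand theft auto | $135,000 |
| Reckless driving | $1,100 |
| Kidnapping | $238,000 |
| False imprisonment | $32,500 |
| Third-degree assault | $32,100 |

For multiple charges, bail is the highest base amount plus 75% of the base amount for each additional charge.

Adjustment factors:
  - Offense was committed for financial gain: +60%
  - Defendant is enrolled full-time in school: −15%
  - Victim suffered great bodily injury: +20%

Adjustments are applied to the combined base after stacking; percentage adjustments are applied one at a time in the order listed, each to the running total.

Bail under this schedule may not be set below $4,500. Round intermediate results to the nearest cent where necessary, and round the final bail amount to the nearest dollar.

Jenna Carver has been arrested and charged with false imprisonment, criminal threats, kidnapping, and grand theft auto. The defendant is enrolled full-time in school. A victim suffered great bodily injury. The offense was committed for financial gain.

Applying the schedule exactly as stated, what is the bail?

Base amounts from the schedule: false imprisonment $32,500; criminal threats $31,150; kidnapping $238,000; grand theft auto $135,000.
Stacking rule: highest base plus 75% of each additional charge. Highest is kidnapping at $238,000. Additional: $32,500 × 75% = $24,375; $31,150 × 75% = $23,362.50; $135,000 × 75% = $101,250. Combined base = $238,000 + $148,987.50 = $386,987.50.
Offense was committed for financial gain (+60%): $386,987.50 × 1.6 = $619,180.
Defendant is enrolled full-time in school (−15%): $619,180 × 0.85 = $526,303.
Victim suffered great bodily injury (+20%): $526,303 × 1.2 = $631,563.60.
$631,563.60 is at or above the $4,500 minimum.
Rounded to the nearest dollar: $631,564.

$631,564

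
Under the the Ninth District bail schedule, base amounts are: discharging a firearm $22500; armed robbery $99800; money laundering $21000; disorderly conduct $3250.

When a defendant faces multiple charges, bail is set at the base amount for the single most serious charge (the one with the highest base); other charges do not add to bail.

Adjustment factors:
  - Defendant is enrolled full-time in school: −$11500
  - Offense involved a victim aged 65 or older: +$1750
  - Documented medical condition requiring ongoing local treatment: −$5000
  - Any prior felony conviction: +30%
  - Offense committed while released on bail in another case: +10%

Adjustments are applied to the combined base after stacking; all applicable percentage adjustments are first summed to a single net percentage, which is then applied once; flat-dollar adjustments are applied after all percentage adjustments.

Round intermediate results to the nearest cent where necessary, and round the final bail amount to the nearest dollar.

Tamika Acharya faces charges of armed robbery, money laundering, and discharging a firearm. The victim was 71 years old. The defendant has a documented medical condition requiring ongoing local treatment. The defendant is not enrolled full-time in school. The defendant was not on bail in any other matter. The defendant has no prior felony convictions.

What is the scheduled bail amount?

Base amounts from the schedule: armed robbery $99800; money laundering $21000; discharging a firearm $22500.
Stacking rule: use the highest base only. Highest is armed robbery at $99800. Combined base = $99800.
Offense involved a victim aged 65 or older (+$1750 flat): $99800 + $1750 = $101550.
Documented medical condition requiring ongoing local treatment (−$5000 flat): $101550 − $5000 = $96550.

$96550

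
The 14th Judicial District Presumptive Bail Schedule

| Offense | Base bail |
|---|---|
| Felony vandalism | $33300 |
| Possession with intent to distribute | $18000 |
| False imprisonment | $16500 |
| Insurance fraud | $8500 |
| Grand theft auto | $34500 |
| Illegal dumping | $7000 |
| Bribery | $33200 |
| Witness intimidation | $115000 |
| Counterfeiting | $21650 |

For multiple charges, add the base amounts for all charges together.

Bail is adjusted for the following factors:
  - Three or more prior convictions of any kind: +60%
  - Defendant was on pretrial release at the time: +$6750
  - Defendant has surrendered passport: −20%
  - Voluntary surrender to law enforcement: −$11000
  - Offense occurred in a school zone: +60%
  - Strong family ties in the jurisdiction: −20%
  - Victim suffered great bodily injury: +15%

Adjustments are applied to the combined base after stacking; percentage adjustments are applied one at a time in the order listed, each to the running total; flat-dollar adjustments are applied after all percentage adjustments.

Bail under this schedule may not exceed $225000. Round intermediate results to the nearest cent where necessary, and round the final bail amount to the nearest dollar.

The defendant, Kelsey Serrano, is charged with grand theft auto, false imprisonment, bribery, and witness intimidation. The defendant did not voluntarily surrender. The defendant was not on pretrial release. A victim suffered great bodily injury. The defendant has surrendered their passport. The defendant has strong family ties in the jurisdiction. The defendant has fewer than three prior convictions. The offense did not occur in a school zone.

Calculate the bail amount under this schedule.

$146611

Base amounts from the schedule: grand theft auto $34500; false imprisonment $16500; bribery $33200; witness intimidation $115000.
Stacking rule: sum of all bases. $34500 + $16500 + $33200 + $115000 = $199200.
Defendant has surrendered passport (−20%): $199200 × 0.8 = $159360.
Strong family ties in the jurisdiction (−20%): $159360 × 0.8 = $127488.
Victim suffered great bodily injury (+15%): $127488 × 1.15 = $146611.20.
$146611.20 is within the $225000 maximum.
Rounded to the nearest dollar: $146611.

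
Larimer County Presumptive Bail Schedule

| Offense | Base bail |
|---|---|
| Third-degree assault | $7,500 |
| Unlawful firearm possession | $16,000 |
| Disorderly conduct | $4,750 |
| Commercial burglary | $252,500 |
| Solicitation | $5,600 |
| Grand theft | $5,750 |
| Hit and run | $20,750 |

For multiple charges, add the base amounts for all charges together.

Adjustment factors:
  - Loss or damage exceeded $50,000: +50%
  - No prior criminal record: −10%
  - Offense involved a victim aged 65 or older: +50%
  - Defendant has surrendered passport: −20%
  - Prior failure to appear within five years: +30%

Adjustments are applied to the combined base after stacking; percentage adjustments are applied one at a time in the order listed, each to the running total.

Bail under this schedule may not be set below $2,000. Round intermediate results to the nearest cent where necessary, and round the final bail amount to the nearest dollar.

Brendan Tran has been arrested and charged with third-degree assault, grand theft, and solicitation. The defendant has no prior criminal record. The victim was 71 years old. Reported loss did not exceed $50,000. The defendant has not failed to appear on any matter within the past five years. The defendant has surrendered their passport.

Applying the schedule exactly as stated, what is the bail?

Base amounts from the schedule: third-degree assault $7,500; grand theft $5,750; solicitation $5,600.
Stacking rule: sum of all bases. $7,500 + $5,750 + $5,600 = $18,850.
No prior criminal record (−10%): $18,850 × 0.9 = $16,965.
Offense involved a victim aged 65 or older (+50%): $16,965 × 1.5 = $25,447.50.
Defendant has surrendered passport (−20%): $25,447.50 × 0.8 = $20,358.
$20,358 is at or above the $2,000 minimum.

$20,358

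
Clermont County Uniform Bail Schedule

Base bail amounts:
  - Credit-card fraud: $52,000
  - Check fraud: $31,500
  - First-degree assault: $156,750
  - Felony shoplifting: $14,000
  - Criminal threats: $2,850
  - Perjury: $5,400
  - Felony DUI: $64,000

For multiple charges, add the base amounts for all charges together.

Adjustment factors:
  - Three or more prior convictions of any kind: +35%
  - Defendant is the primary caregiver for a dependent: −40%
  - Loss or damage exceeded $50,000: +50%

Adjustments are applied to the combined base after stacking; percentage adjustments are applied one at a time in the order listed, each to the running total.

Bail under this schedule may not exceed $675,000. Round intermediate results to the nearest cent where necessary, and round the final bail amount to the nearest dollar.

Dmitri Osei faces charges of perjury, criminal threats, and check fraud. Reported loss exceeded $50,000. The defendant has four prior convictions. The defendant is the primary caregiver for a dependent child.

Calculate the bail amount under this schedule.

$48,296

Base amounts from the schedule: perjury $5,400; criminal threats $2,850; check fraud $31,500.
Stacking rule: sum of all bases. $5,400 + $2,850 + $31,500 = $39,750.
Three or more prior convictions of any kind (+35%): $39,750 × 1.35 = $53,662.50.
Defendant is the primary caregiver for a dependent (−40%): $53,662.50 × 0.6 = $32,197.50.
Loss or damage exceeded $50,000 (+50%): $32,197.50 × 1.5 = $48,296.25.
$48,296.25 is within the $675,000 maximum.
Rounded to the nearest dollar: $48,296.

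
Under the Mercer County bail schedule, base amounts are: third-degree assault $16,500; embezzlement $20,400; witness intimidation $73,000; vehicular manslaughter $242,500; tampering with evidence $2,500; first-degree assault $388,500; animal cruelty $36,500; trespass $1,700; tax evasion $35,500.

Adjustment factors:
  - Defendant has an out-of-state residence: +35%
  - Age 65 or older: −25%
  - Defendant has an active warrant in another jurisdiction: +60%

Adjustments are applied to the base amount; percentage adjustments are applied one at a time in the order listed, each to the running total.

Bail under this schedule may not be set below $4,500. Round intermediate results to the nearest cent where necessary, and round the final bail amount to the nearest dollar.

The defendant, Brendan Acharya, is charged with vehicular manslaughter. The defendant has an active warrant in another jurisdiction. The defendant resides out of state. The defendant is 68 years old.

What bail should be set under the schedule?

Base amounts from the schedule: vehicular manslaughter $242,500.
Single charge. Combined base = $242,500.
Defendant has an out-of-state residence (+35%): $242,500 × 1.35 = $327,375.
Age 65 or older (−25%): $327,375 × 0.75 = $245,531.25.
Defendant has an active warrant in another jurisdiction (+60%): $245,531.25 × 1.6 = $392,850.
$392,850 is at or above the $4,500 minimum.

$392,850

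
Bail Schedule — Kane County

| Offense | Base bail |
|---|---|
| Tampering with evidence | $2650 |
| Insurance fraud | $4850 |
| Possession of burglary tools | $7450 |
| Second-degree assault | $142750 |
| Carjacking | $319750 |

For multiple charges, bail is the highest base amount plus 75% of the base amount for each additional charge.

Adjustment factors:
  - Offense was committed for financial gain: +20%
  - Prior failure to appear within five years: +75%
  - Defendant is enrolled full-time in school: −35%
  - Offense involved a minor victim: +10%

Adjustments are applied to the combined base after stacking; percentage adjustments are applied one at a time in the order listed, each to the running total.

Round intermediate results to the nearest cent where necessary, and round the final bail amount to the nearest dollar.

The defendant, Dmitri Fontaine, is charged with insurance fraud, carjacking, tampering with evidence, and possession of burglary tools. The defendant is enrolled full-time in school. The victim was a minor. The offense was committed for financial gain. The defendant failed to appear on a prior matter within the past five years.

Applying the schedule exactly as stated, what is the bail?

$496940

Base amounts from the schedule: insurance fraud $4850; carjacking $319750; tampering with evidence $2650; possession of burglary tools $7450.
Stacking rule: highest base plus 75% of each additional charge. Highest is carjacking at $319750. Additional: $4850 × 75% = $3637.50; $2650 × 75% = $1987.50; $7450 × 75% = $5587.50. Combined base = $319750 + $11212.50 = $330962.50.
Offense was committed for financial gain (+20%): $330962.50 × 1.2 = $397155.
Prior failure to appear within five years (+75%): $397155 × 1.75 = $695021.25.
Defendant is enrolled full-time in school (−35%): $695021.25 × 0.65 = $451763.81.
Offense involved a minor victim (+10%): $451763.81 × 1.1 = $496940.19.
Rounded to the nearest dollar: $496940.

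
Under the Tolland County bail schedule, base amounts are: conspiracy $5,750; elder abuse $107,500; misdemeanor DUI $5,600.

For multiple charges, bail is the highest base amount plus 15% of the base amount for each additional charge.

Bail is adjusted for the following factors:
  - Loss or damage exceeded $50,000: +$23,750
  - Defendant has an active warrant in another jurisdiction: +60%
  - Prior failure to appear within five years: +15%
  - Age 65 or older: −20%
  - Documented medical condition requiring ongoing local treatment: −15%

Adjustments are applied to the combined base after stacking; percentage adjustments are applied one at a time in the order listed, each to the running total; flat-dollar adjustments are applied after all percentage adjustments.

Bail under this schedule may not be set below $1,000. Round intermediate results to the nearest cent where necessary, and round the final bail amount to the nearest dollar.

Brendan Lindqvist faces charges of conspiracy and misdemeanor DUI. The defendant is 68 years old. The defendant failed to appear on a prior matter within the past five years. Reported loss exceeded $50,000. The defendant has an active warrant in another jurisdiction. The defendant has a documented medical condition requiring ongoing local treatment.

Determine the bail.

$31,995

Base amounts from the schedule: conspiracy $5,750; misdemeanor DUI $5,600.
Stacking rule: highest base plus 15% of each additional charge. Highest is conspiracy at $5,750. Additional: $5,600 × 15% = $840. Combined base = $5,750 + $840 = $6,590.
Defendant has an active warrant in another jurisdiction (+60%): $6,590 × 1.6 = $10,544.
Prior failure to appear within five years (+15%): $10,544 × 1.15 = $12,125.60.
Age 65 or older (−20%): $12,125.60 × 0.8 = $9,700.48.
Documented medical condition requiring ongoing local treatment (−15%): $9,700.48 × 0.85 = $8,245.41.
Loss or damage exceeded $50,000 (+$23,750 flat): $8,245.41 + $23,750 = $31,995.41.
$31,995.41 is at or above the $1,000 minimum.
Rounded to the nearest dollar: $31,995.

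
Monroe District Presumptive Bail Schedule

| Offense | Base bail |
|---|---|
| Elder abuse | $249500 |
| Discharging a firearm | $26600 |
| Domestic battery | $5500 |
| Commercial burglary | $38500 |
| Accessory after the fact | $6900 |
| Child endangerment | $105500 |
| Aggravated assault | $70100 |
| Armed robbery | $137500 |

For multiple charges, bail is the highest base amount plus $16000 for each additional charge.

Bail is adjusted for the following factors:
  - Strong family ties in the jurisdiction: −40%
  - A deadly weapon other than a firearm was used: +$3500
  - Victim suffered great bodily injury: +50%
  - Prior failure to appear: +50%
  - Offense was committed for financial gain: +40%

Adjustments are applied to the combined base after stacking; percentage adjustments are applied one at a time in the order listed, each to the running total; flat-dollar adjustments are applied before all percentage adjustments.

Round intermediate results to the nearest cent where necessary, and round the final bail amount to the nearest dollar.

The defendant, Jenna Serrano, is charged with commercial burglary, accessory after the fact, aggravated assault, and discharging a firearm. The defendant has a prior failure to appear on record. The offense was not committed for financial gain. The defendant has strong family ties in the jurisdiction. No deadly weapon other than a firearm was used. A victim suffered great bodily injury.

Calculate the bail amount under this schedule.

$159435

Base amounts from the schedule: commercial burglary $38500; accessory after the fact $6900; aggravated assault $70100; discharging a firearm $26600.
Stacking rule: highest base plus $16000 per additional charge. Highest is aggravated assault at $70100; 3 additional charges → +$48000. Combined base = $118100.
Strong family ties in the jurisdiction (−40%): $118100 × 0.6 = $70860.
Victim suffered great bodily injury (+50%): $70860 × 1.5 = $106290.
Prior failure to appear (+50%): $106290 × 1.5 = $159435.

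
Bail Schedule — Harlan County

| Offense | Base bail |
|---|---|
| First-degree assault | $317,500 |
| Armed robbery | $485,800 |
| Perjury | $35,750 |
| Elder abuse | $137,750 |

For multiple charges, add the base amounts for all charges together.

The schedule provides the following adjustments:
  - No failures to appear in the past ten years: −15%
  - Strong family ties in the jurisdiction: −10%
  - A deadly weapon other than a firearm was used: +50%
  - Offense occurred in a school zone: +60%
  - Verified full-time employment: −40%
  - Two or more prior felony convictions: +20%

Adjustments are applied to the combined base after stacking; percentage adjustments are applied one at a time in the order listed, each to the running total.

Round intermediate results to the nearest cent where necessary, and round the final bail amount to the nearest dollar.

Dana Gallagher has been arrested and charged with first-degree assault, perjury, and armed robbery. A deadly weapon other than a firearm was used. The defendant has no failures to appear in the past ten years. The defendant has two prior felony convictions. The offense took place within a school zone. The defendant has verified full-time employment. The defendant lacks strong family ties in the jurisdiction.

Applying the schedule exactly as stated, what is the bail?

Base amounts from the schedule: first-degree assault $317,500; perjury $35,750; armed robbery $485,800.
Stacking rule: sum of all bases. $317,500 + $35,750 + $485,800 = $839,050.
No failures to appear in the past ten years (−15%): $839,050 × 0.85 = $713,192.50.
A deadly weapon other than a firearm was used (+50%): $713,192.50 × 1.5 = $1,069,788.75.
Offense occurred in a school zone (+60%): $1,069,788.75 × 1.6 = $1,711,662.
Verified full-time employment (−40%): $1,711,662 × 0.6 = $1,026,997.20.
Two or more prior felony convictions (+20%): $1,026,997.20 × 1.2 = $1,232,396.64.
Rounded to the nearest dollar: $1,232,397.

$1,232,397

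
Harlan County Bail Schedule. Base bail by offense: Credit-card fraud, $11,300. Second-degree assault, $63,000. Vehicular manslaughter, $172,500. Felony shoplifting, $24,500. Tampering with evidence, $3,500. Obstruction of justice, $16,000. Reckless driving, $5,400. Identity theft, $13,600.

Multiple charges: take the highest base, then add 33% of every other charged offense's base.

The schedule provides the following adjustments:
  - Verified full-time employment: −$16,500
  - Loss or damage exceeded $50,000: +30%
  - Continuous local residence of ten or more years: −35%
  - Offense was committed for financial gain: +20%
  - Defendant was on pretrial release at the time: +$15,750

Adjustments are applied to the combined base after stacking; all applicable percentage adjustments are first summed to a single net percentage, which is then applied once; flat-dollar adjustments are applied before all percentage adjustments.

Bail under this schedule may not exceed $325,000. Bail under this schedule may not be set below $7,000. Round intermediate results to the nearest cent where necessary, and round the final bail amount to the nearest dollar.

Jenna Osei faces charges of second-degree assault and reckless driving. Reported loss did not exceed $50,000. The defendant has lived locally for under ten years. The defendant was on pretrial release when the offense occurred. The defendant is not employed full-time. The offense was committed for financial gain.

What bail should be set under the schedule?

$96,638

Base amounts from the schedule: second-degree assault $63,000; reckless driving $5,400.
Stacking rule: highest base plus 33% of each additional charge. Highest is second-degree assault at $63,000. Additional: $5,400 × 33% = $1,782. Combined base = $63,000 + $1,782 = $64,782.
Defendant was on pretrial release at the time (+$15,750 flat): $64,782 + $15,750 = $80,532.
Offense was committed for financial gain (+20%): $80,532 × 1.2 = $96,638.40.
$96,638.40 is within the $325,000 maximum.
$96,638.40 is at or above the $7,000 minimum.
Rounded to the nearest dollar: $96,638.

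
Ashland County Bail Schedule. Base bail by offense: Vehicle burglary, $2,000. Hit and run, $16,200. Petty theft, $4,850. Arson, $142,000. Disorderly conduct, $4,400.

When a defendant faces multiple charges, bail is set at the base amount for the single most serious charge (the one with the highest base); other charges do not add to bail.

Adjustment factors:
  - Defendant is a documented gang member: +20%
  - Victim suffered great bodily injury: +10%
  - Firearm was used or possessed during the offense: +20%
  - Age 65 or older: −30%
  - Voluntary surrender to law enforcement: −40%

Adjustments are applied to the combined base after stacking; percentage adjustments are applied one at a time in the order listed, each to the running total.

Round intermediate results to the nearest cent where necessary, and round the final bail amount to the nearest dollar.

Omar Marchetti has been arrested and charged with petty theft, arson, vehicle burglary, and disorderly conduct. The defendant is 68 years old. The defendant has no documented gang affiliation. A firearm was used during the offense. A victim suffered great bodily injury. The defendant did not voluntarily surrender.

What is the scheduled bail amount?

Base amounts from the schedule: petty theft $4,850; arson $142,000; vehicle burglary $2,000; disorderly conduct $4,400.
Stacking rule: use the highest base only. Highest is arson at $142,000. Combined base = $142,000.
Victim suffered great bodily injury (+10%): $142,000 × 1.1 = $156,200.
Firearm was used or possessed during the offense (+20%): $156,200 × 1.2 = $187,440.
Age 65 or older (−30%): $187,440 × 0.7 = $131,208.

$131,208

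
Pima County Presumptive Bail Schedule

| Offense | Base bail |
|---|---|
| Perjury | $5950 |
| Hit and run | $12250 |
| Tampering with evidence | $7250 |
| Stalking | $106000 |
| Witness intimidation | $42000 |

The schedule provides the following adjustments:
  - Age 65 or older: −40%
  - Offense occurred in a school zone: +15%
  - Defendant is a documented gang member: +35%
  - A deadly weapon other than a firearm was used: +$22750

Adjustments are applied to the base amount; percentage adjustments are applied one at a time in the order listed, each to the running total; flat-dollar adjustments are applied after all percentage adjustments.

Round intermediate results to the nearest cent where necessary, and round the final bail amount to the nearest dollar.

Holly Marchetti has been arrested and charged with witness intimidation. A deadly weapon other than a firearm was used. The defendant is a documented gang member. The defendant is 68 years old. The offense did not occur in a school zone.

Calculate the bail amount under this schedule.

$56770

Base amounts from the schedule: witness intimidation $42000.
Single charge. Combined base = $42000.
Age 65 or older (−40%): $42000 × 0.6 = $25200.
Defendant is a documented gang member (+35%): $25200 × 1.35 = $34020.
A deadly weapon other than a firearm was used (+$22750 flat): $34020 + $22750 = $56770.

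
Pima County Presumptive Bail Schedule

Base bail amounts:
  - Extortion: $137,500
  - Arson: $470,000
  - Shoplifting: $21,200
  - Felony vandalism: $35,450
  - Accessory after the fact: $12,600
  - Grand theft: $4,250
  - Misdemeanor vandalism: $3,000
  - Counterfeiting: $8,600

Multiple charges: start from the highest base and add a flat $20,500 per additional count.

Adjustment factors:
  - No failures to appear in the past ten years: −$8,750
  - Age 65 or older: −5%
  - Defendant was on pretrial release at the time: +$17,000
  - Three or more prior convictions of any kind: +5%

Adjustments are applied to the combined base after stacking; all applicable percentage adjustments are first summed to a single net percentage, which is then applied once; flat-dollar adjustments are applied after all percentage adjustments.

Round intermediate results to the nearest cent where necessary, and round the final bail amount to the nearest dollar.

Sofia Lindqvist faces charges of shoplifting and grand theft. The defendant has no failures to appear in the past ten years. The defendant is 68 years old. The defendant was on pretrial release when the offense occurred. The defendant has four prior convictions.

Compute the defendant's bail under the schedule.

$49,950

Base amounts from the schedule: shoplifting $21,200; grand theft $4,250.
Stacking rule: highest base plus $20,500 per additional charge. Highest is shoplifting at $21,200; 1 additional charge → +$20,500. Combined base = $41,700.
Net percentage adjustment: −5% +5% = +0%. $41,700 × 1 = $41,700.
No failures to appear in the past ten years (−$8,750 flat): $41,700 − $8,750 = $32,950.
Defendant was on pretrial release at the time (+$17,000 flat): $32,950 + $17,000 = $49,950.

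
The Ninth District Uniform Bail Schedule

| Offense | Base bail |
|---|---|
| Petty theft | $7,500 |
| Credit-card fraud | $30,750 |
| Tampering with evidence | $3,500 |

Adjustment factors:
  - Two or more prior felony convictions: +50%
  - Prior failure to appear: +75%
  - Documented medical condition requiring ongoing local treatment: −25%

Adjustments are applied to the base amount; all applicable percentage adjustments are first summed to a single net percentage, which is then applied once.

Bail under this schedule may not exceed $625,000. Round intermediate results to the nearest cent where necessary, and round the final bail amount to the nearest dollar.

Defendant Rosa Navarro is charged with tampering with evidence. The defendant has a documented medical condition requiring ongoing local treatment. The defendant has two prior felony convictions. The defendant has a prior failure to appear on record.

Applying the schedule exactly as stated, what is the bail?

$7,000

Base amounts from the schedule: tampering with evidence $3,500.
Single charge. Combined base = $3,500.
Net percentage adjustment: +50% +75% −25% = +100%. $3,500 × 2 = $7,000.
$7,000 is within the $625,000 maximum.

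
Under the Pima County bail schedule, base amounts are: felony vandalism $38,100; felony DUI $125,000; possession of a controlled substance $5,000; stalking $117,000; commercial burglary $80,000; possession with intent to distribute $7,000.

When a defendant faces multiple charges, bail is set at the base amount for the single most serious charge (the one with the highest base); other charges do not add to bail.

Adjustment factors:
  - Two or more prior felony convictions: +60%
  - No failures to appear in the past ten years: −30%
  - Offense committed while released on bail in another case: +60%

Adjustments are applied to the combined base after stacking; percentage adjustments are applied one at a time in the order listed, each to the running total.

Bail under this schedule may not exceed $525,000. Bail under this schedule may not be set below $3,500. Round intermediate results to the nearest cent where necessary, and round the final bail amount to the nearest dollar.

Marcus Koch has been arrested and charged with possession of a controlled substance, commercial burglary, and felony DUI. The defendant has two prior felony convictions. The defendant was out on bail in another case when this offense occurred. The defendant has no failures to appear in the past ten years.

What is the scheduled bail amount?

Base amounts from the schedule: possession of a controlled substance $5,000; commercial burglary $80,000; felony DUI $125,000.
Stacking rule: use the highest base only. Highest is felony DUI at $125,000. Combined base = $125,000.
Two or more prior felony convictions (+60%): $125,000 × 1.6 = $200,000.
No failures to appear in the past ten years (−30%): $200,000 × 0.7 = $140,000.
Offense committed while released on bail in another case (+60%): $140,000 × 1.6 = $224,000.
$224,000 is within the $525,000 maximum.
$224,000 is at or above the $3,500 minimum.

$224,000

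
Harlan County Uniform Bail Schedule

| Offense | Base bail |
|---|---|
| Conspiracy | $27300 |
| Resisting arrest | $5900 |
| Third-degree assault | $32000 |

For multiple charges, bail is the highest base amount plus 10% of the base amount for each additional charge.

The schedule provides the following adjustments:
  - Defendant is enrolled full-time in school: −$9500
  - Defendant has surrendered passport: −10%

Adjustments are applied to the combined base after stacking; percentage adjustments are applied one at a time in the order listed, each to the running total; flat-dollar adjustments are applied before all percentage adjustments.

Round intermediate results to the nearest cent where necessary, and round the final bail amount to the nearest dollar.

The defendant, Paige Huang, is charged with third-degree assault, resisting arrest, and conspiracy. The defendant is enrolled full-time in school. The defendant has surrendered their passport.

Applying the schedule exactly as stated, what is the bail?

$23238

Base amounts from the schedule: third-degree assault $32000; resisting arrest $5900; conspiracy $27300.
Stacking rule: highest base plus 10% of each additional charge. Highest is third-degree assault at $32000. Additional: $5900 × 10% = $590; $27300 × 10% = $2730. Combined base = $32000 + $3320 = $35320.
Defendant is enrolled full-time in school (−$9500 flat): $35320 − $9500 = $25820.
Defendant has surrendered passport (−10%): $25820 × 0.9 = $23238.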